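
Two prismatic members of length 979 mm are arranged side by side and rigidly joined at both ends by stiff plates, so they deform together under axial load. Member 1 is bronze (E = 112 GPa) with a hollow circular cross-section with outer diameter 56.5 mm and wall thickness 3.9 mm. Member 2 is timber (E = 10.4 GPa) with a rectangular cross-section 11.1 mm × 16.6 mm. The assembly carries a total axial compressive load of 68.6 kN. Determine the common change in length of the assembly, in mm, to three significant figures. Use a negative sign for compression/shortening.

-0.906 mm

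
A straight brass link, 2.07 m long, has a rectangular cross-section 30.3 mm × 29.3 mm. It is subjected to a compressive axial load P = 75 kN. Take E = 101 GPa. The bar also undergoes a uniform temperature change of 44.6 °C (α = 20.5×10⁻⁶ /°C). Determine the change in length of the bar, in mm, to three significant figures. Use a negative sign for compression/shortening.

A = 887.8 mm².
δ_mech = NL/(AE) = -75000·2070/(887.8·101000) = -1.731 mm.
δ_thermal = αLΔT = 20.5e-6·2070·44.6 = 1.893 mm.
δ = δ_mech + δ_thermal = 0.1612 mm.

0.161 mm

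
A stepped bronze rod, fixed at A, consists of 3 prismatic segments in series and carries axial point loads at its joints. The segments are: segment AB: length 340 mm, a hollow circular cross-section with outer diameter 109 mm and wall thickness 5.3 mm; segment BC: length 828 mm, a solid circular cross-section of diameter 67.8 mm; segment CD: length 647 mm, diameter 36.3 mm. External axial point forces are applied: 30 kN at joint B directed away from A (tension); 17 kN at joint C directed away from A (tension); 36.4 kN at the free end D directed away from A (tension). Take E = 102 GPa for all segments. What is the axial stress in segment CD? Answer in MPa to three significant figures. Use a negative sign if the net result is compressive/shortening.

35.2 MPa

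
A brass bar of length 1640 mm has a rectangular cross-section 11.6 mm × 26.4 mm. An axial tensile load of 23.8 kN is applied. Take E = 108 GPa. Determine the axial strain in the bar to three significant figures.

7.20e-04

A = 306.2 mm².
σ = N/A = 77.72 MPa; ε = σ/E = 77.72/108000 = 7.196e-04.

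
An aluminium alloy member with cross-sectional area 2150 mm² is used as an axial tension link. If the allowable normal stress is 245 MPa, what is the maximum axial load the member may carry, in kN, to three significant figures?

527 kN

P_max = σ_allow · A = 245 · 2150 = 526800 N = 526.8 kN.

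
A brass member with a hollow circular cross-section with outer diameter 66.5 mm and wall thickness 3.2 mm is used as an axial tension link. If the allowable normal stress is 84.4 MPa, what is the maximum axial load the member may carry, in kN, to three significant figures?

53.7 kN

A = 636.4 mm².
P_max = σ_allow · A = 84.4 · 636.4 = 53710 N = 53.71 kN.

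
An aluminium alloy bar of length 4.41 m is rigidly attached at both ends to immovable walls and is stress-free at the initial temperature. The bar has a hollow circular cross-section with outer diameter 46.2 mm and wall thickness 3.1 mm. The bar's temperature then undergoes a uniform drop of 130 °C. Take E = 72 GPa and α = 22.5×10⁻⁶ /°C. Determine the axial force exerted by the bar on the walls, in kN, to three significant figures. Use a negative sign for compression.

88.4 kN

Free thermal expansion αLΔT = 22.5e-6 · 4410 · -130 = -12.9 mm.
The walls impose strain ε = −(-12.9)/4410 = 2.9250e-03; σ = Eε = 72000 · 2.9250e-03 = 210.6 MPa.
Wall reaction R = σ·A = 210.6·419.7 = 88400 N = 88.4 kN.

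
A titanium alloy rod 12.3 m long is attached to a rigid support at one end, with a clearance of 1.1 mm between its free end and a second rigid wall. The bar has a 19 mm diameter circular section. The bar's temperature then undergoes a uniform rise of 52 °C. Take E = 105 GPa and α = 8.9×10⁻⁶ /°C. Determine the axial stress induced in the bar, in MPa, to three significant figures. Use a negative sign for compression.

Free thermal expansion αLΔT = 8.9e-6 · 12300 · 52 = 5.692 mm.
The walls engage after the gap closes; constrained expansion = 5.692 − 1.1 = 4.592 mm.
The walls impose strain ε = −(4.592)/12300 = -3.7337e-04; σ = Eε = 105000 · -3.7337e-04 = -39.2 MPa.

-39.2 MPa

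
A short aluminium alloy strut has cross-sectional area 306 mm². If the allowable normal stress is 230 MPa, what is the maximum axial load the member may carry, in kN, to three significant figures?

70.4 kN

P_max = σ_allow · A = 230 · 306 = 70380 N = 70.38 kN.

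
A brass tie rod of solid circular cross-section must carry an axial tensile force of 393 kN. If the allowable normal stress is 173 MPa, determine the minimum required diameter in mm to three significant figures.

53.8 mm

Required area A ≥ P/σ_allow = 393000/173 = 2272 mm².
For a solid circular section, d ≥ √(4A/π) = 53.78 mm.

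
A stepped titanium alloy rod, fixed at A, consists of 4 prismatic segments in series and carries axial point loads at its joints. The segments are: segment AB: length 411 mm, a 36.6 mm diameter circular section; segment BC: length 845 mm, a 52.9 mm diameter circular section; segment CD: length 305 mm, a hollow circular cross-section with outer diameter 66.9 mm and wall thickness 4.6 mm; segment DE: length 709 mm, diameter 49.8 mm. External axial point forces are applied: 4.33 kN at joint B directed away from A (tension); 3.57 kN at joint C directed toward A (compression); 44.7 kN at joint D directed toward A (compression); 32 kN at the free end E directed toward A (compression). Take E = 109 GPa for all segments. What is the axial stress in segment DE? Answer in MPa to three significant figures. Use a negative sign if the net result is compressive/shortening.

-16.4 MPa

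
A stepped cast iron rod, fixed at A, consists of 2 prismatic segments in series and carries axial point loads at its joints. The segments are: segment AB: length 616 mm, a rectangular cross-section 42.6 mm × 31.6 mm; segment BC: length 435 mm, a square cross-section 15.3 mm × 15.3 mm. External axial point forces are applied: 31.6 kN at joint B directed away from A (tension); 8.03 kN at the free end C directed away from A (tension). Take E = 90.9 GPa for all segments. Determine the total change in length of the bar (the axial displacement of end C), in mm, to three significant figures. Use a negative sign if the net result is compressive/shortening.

0.364 mm

Internal axial forces (sectioning from the free end, tension +): N_BC = 8.03 kN, N_AB = 39.63 kN.
A_AB = 1346 mm².
A_BC = 234.1 mm².
δ_AB = 39630·616/(1346·90900) = 0.1995 mm
δ_BC = 8030·435/(234.1·90900) = 0.1642 mm
δ = Σδ_i = 0.3637 mm.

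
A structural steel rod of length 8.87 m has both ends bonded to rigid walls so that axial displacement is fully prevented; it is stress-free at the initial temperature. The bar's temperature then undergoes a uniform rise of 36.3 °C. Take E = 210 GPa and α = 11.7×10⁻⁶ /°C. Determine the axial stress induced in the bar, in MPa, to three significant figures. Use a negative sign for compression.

-89.2 MPa

Free thermal expansion αLΔT = 11.7e-6 · 8870 · 36.3 = 3.767 mm.
The walls impose strain ε = −(3.767)/8870 = -4.2471e-04; σ = Eε = 210000 · -4.2471e-04 = -89.19 MPa.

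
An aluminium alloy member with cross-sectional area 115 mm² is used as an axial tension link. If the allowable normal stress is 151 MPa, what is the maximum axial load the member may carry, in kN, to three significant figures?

17.4 kN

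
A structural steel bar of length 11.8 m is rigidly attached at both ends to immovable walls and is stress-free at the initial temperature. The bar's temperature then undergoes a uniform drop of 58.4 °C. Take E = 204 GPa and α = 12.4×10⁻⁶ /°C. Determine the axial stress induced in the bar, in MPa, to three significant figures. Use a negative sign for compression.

Free thermal expansion αLΔT = 12.4e-6 · 11800 · -58.4 = -8.545 mm.
The walls impose strain ε = −(-8.545)/11800 = 7.2416e-04; σ = Eε = 204000 · 7.2416e-04 = 147.7 MPa.

148 MPa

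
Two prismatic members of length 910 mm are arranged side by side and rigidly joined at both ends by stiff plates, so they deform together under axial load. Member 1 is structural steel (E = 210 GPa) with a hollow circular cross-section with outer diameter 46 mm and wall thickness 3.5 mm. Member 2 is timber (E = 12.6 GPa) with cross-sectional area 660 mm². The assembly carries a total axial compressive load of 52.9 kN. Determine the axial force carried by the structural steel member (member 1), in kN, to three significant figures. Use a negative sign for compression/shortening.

A_1 = 467.3 mm².
Equal strain + equilibrium ⇒ each member carries load in proportion to AE: A₁E₁ = 98140000 N, A₂E₂ = 8316000 N, ΣAE = 106500000 N.
F₁ = P·A₁E₁/ΣAE = -52900·98140000/106500000 = -48770 N.

-48.8 kN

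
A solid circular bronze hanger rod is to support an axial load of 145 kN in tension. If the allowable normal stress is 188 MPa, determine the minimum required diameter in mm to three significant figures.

Required area A ≥ P/σ_allow = 145000/188 = 771.3 mm².
For a solid circular section, d ≥ √(4A/π) = 31.34 mm.

31.3 mm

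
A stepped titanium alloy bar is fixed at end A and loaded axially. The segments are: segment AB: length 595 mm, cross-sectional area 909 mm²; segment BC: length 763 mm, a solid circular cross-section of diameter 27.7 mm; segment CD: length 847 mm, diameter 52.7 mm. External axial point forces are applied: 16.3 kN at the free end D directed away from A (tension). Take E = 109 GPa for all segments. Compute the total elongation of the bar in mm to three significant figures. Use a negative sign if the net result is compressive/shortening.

Internal axial forces (sectioning from the free end, tension +): N_CD = 16.3 kN, N_BC = 16.3 kN, N_AB = 16.3 kN.
A_BC = 602.6 mm².
A_CD = 2181 mm².
δ_AB = 16300·595/(909·109000) = 0.09788 mm
δ_BC = 16300·763/(602.6·109000) = 0.1893 mm
δ_CD = 16300·847/(2181·109000) = 0.05807 mm
δ = Σδ_i = 0.3453 mm.

0.345 mm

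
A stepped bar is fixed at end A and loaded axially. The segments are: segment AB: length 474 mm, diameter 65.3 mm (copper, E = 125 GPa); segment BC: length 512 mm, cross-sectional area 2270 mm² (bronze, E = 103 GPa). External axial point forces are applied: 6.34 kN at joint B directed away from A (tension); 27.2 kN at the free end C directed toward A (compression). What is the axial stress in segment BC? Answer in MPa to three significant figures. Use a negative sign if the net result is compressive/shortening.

-12.0 MPa

Internal axial forces (sectioning from the free end, tension +): N_BC = -27.2 kN, N_AB = -20.86 kN.
σ_BC = N_BC/A_BC = -27200/2270 = -11.98 MPa.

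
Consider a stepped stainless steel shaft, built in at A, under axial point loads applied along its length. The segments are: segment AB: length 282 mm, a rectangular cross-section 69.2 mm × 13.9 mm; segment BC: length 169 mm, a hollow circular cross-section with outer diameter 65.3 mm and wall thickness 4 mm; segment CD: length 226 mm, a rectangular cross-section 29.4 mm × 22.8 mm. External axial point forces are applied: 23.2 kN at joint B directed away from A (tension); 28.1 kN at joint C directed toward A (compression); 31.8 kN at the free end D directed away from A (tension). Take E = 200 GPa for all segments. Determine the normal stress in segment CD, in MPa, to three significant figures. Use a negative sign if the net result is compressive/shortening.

47.4 MPa

Internal axial forces (sectioning from the free end, tension +): N_CD = 31.8 kN, N_BC = 3.7 kN, N_AB = 26.9 kN.
A_CD = 670.3 mm².
σ_CD = N_CD/A_CD = 31800/670.3 = 47.44 MPa.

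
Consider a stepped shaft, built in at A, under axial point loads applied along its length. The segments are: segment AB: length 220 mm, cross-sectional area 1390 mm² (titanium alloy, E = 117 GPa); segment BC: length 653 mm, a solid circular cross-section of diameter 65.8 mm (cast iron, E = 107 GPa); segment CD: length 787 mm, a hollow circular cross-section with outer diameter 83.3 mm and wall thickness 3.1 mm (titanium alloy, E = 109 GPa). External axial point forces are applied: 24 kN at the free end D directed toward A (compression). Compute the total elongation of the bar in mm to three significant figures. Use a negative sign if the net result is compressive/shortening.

-0.297 mm

Internal axial forces (sectioning from the free end, tension +): N_CD = -24 kN, N_BC = -24 kN, N_AB = -24 kN.
A_BC = 3400 mm².
A_CD = 781.1 mm².
δ_AB = -24000·220/(1390·117000) = -0.03247 mm
δ_BC = -24000·653/(3400·107000) = -0.04307 mm
δ_CD = -24000·787/(781.1·109000) = -0.2219 mm
δ = Σδ_i = -0.2974 mm.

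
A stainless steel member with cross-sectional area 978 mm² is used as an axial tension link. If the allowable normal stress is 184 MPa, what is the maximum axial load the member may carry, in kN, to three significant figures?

P_max = σ_allow · A = 184 · 978 = 180000 N = 180 kN.

180 kN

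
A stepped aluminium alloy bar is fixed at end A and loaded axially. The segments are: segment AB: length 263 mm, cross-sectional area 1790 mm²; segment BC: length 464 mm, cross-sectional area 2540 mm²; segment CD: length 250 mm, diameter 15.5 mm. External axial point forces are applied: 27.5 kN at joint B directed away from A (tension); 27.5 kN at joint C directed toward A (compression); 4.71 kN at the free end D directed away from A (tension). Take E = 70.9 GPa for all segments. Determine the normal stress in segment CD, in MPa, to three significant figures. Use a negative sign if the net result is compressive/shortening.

25.0 MPa

Internal axial forces (sectioning from the free end, tension +): N_CD = 4.71 kN, N_BC = -22.79 kN, N_AB = 4.71 kN.
A_CD = 188.7 mm².
σ_CD = N_CD/A_CD = 4710/188.7 = 24.96 MPa.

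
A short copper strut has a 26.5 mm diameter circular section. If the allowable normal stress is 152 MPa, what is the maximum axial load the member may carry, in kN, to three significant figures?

83.8 kN

A = 551.5 mm².
P_max = σ_allow · A = 152 · 551.5 = 83830 N = 83.83 kN.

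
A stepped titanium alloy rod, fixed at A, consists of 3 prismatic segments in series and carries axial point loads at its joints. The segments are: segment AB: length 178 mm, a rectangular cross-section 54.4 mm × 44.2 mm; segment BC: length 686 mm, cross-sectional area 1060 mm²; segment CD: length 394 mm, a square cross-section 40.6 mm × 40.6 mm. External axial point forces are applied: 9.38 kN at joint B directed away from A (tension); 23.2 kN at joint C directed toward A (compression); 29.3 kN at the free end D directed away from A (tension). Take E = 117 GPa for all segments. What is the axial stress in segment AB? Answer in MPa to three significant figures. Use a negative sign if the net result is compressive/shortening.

6.44 MPa

Internal axial forces (sectioning from the free end, tension +): N_CD = 29.3 kN, N_BC = 6.1 kN, N_AB = 15.48 kN.
A_AB = 2404 mm².
σ_AB = N_AB/A_AB = 15480/2404 = 6.438 MPa.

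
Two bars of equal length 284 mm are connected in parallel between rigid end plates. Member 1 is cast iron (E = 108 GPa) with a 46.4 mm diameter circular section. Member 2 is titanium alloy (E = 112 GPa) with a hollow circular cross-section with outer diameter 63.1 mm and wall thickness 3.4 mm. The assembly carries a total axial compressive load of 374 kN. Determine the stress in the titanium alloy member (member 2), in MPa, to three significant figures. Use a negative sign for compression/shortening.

-165 MPa

A_1 = 1691 mm².
A_2 = 637.7 mm².
Equal strain + equilibrium ⇒ each member carries load in proportion to AE: A₁E₁ = 182600000 N, A₂E₂ = 71420000 N, ΣAE = 254000000 N.
σ₂ = P·E₂/ΣAE = -374000·112000/254000000 = -164.9 MPa.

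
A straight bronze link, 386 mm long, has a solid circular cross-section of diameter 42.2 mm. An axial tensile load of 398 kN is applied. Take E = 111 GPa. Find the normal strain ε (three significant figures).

A = 1399 mm².
σ = N/A = 284.6 MPa; ε = σ/E = 284.6/111000 = 2.564e-03.

0.00256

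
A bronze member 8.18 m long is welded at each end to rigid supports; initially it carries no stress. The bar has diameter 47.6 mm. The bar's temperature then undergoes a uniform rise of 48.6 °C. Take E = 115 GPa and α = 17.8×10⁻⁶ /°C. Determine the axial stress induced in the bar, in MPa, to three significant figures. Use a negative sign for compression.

Free thermal expansion αLΔT = 17.8e-6 · 8180 · 48.6 = 7.076 mm.
The walls impose strain ε = −(7.076)/8180 = -8.6508e-04; σ = Eε = 115000 · -8.6508e-04 = -99.48 MPa.

-99.5 MPa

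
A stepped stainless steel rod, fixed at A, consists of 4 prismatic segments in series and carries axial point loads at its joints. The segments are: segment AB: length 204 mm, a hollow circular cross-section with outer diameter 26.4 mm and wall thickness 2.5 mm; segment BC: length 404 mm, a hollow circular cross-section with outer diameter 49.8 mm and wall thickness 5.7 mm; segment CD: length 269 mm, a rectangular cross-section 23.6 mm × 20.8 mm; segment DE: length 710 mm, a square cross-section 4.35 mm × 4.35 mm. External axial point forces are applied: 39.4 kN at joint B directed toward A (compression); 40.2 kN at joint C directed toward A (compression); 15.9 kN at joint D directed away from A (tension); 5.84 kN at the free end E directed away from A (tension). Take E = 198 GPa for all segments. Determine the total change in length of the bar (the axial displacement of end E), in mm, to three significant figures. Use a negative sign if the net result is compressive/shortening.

Internal axial forces (sectioning from the free end, tension +): N_DE = 5.84 kN, N_CD = 21.74 kN, N_BC = -18.46 kN, N_AB = -57.86 kN.
A_AB = 187.7 mm².
A_BC = 789.7 mm².
A_CD = 490.9 mm².
A_DE = 18.92 mm².
δ_AB = -57860·204/(187.7·198000) = -0.3176 mm
δ_BC = -18460·404/(789.7·198000) = -0.0477 mm
δ_CD = 21740·269/(490.9·198000) = 0.06017 mm
δ_DE = 5840·710/(18.92·198000) = 1.107 mm
δ = Σδ_i = 0.8016 mm.

0.802 mm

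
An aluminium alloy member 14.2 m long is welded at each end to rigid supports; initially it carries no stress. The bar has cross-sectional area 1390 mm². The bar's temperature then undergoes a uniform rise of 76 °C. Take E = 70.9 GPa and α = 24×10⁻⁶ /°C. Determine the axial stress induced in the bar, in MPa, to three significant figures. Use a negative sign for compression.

-129 MPa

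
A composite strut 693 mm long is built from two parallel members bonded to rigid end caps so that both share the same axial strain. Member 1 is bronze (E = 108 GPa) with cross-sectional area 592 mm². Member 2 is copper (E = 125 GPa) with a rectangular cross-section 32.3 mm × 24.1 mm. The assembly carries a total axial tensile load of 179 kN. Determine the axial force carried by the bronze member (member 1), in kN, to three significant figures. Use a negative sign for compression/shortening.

A_2 = 778.4 mm².
Equal strain + equilibrium ⇒ each member carries load in proportion to AE: A₁E₁ = 63940000 N, A₂E₂ = 97300000 N, ΣAE = 161200000 N.
F₁ = P·A₁E₁/ΣAE = 179000·63940000/161200000 = 70980 N.

71.0 kN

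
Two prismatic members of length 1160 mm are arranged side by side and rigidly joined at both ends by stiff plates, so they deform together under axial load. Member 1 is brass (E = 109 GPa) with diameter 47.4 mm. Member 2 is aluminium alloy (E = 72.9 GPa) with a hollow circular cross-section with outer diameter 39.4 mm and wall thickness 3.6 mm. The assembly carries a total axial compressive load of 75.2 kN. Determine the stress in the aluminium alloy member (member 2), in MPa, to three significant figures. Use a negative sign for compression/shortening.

-24.7 MPa

A_1 = 1765 mm².
A_2 = 404.9 mm².
Equal strain + equilibrium ⇒ each member carries load in proportion to AE: A₁E₁ = 192300000 N, A₂E₂ = 29520000 N, ΣAE = 221900000 N.
σ₂ = P·E₂/ΣAE = -75200·72900/221900000 = -24.71 MPa.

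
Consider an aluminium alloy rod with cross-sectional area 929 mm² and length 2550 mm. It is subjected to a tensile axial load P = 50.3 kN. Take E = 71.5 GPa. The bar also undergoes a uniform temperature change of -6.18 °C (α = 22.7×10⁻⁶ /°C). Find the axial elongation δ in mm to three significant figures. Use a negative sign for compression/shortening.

δ_mech = NL/(AE) = 50300·2550/(929·71500) = 1.931 mm.
δ_thermal = αLΔT = 22.7e-6·2550·-6.18 = -0.3577 mm.
δ = δ_mech + δ_thermal = 1.573 mm.

1.57 mm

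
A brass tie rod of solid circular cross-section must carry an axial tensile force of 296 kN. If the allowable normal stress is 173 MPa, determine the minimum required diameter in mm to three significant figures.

46.7 mm

Required area A ≥ P/σ_allow = 296000/173 = 1711 mm².
For a solid circular section, d ≥ √(4A/π) = 46.67 mm.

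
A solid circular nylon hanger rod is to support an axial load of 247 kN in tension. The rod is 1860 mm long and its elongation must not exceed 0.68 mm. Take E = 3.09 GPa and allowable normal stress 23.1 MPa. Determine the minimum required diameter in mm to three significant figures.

Required area A ≥ P/σ_allow = 247000/23.1 = 10690 mm².
For a solid circular section, d ≥ √(4A/π) = 116.7 mm.
Elongation limit: A ≥ PL/(Eδ_allow) = 247000·1860/(3090·0.68) = 218600 mm² ⇒ d ≥ 527.6 mm.
The elongation limit governs.

528 mm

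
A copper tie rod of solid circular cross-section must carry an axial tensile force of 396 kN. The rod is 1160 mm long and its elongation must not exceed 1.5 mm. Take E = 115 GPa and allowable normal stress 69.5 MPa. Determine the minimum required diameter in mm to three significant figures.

Required area A ≥ P/σ_allow = 396000/69.5 = 5698 mm².
For a solid circular section, d ≥ √(4A/π) = 85.17 mm.
Elongation limit: A ≥ PL/(Eδ_allow) = 396000·1160/(115000·1.5) = 2663 mm² ⇒ d ≥ 58.23 mm.
The stress limit governs.

85.2 mm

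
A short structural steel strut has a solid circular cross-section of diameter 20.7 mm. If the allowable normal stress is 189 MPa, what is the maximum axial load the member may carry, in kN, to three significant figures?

63.6 kN

A = 336.5 mm².
P_max = σ_allow · A = 189 · 336.5 = 63610 N = 63.61 kN.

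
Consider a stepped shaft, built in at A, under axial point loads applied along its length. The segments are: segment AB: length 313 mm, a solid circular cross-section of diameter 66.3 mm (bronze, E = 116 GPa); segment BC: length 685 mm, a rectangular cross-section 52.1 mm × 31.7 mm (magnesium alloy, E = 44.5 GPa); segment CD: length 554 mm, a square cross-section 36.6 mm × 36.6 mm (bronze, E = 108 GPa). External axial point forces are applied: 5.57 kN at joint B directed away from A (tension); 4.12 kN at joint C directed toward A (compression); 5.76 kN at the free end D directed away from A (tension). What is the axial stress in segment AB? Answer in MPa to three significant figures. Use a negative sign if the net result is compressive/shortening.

2.09 MPa

Internal axial forces (sectioning from the free end, tension +): N_CD = 5.76 kN, N_BC = 1.64 kN, N_AB = 7.21 kN.
A_AB = 3452 mm².
σ_AB = N_AB/A_AB = 7210/3452 = 2.088 MPa.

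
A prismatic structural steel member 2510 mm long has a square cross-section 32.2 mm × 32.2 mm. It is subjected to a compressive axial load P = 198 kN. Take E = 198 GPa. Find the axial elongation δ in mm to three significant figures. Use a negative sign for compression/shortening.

A = 1037 mm².
δ_mech = NL/(AE) = -198000·2510/(1037·198000) = -2.421 mm.

-2.42 mm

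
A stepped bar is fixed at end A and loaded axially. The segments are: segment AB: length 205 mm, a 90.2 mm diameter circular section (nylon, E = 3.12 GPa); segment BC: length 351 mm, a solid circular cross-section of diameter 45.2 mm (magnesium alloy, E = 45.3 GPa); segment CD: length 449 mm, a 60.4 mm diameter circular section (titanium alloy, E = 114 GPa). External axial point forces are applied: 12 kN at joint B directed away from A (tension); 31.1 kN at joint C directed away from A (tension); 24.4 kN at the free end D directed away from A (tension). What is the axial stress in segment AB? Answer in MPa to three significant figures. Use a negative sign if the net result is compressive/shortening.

10.6 MPa

Internal axial forces (sectioning from the free end, tension +): N_CD = 24.4 kN, N_BC = 55.5 kN, N_AB = 67.5 kN.
A_AB = 6390 mm².
σ_AB = N_AB/A_AB = 67500/6390 = 10.56 MPa.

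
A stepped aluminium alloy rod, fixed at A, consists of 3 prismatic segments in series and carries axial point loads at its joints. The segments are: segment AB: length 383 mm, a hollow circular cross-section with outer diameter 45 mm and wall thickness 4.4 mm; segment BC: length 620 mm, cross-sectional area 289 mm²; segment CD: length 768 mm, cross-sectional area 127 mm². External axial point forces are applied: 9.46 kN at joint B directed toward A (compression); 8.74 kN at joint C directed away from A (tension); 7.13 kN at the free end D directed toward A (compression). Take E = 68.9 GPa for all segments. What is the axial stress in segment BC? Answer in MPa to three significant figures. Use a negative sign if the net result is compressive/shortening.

Internal axial forces (sectioning from the free end, tension +): N_CD = -7.13 kN, N_BC = 1.61 kN, N_AB = -7.85 kN.
σ_BC = N_BC/A_BC = 1610/289 = 5.571 MPa.

5.57 MPa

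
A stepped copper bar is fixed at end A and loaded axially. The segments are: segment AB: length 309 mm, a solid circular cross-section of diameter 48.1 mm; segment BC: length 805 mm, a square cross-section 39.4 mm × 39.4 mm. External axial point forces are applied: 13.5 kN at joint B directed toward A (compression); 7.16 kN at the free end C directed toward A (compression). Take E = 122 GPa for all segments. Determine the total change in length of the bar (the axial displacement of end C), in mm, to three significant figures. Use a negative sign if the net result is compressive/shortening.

Internal axial forces (sectioning from the free end, tension +): N_BC = -7.16 kN, N_AB = -20.66 kN.
A_AB = 1817 mm².
A_BC = 1552 mm².
δ_AB = -20660·309/(1817·122000) = -0.0288 mm
δ_BC = -7160·805/(1552·122000) = -0.03043 mm
δ = Σδ_i = -0.05923 mm.

-0.0592 mm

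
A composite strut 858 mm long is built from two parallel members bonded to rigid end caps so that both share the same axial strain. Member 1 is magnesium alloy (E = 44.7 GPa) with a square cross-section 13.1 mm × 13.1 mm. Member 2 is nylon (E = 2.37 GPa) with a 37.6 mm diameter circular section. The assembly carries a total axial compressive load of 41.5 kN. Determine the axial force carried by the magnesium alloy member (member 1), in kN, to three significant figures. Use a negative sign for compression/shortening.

-30.9 kN

A_1 = 171.6 mm².
A_2 = 1110 mm².
Equal strain + equilibrium ⇒ each member carries load in proportion to AE: A₁E₁ = 7671000 N, A₂E₂ = 2632000 N, ΣAE = 10300000 N.
F₁ = P·A₁E₁/ΣAE = -41500·7671000/10300000 = -30900 N.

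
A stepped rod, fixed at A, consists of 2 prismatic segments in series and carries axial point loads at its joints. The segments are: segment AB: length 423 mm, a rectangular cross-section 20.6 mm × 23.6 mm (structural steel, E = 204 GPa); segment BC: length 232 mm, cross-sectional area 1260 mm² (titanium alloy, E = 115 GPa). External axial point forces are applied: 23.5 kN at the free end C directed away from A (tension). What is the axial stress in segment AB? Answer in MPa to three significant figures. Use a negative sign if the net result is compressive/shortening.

48.3 MPa

Internal axial forces (sectioning from the free end, tension +): N_BC = 23.5 kN, N_AB = 23.5 kN.
A_AB = 486.2 mm².
σ_AB = N_AB/A_AB = 23500/486.2 = 48.34 MPa.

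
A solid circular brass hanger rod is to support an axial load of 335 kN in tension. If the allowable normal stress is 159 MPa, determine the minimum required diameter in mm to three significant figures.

51.8 mm

Required area A ≥ P/σ_allow = 335000/159 = 2107 mm².
For a solid circular section, d ≥ √(4A/π) = 51.79 mm.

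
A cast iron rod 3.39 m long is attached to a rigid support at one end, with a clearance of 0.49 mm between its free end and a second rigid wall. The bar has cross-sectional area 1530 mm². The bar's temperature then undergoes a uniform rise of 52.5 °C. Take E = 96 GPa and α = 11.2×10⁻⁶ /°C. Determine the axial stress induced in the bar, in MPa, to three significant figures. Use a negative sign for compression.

Free thermal expansion αLΔT = 11.2e-6 · 3390 · 52.5 = 1.993 mm.
The walls engage after the gap closes; constrained expansion = 1.993 − 0.49 = 1.503 mm.
The walls impose strain ε = −(1.503)/3390 = -4.4346e-04; σ = Eε = 96000 · -4.4346e-04 = -42.57 MPa.

-42.6 MPa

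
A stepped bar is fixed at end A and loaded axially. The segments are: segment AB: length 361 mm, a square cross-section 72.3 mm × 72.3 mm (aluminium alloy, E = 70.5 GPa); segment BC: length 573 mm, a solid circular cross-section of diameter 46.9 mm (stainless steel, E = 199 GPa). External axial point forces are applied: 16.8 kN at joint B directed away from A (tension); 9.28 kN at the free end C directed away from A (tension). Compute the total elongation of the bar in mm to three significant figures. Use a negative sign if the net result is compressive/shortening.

0.0410 mm

Internal axial forces (sectioning from the free end, tension +): N_BC = 9.28 kN, N_AB = 26.08 kN.
A_AB = 5227 mm².
A_BC = 1728 mm².
δ_AB = 26080·361/(5227·70500) = 0.02555 mm
δ_BC = 9280·573/(1728·199000) = 0.01547 mm
δ = Σδ_i = 0.04101 mm.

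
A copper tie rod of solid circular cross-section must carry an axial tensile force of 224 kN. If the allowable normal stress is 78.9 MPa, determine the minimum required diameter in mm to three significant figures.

Required area A ≥ P/σ_allow = 224000/78.9 = 2839 mm².
For a solid circular section, d ≥ √(4A/π) = 60.12 mm.

60.1 mm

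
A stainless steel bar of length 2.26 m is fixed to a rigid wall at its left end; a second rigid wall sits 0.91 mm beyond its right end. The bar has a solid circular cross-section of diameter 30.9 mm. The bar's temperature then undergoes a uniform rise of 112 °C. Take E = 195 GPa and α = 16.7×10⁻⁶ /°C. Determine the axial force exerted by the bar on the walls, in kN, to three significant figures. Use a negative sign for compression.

-215 kN

Free thermal expansion αLΔT = 16.7e-6 · 2260 · 112 = 4.227 mm.
The walls engage after the gap closes; constrained expansion = 4.227 − 0.91 = 3.317 mm.
The walls impose strain ε = −(3.317)/2260 = -1.4677e-03; σ = Eε = 195000 · -1.4677e-03 = -286.2 MPa.
Wall reaction R = σ·A = -286.2·749.9 = -214600 N = -214.6 kN.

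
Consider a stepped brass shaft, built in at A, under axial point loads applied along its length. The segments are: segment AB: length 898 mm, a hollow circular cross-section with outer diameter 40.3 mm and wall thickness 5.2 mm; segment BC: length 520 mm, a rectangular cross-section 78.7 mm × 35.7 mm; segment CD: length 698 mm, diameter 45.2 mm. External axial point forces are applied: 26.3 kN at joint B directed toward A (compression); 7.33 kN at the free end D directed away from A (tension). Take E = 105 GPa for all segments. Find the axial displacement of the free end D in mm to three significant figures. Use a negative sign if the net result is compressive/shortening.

Internal axial forces (sectioning from the free end, tension +): N_CD = 7.33 kN, N_BC = 7.33 kN, N_AB = -18.97 kN.
A_AB = 573.4 mm².
A_BC = 2810 mm².
A_CD = 1605 mm².
δ_AB = -18970·898/(573.4·105000) = -0.2829 mm
δ_BC = 7330·520/(2810·105000) = 0.01292 mm
δ_CD = 7330·698/(1605·105000) = 0.03037 mm
δ = Σδ_i = -0.2397 mm.

-0.240 mm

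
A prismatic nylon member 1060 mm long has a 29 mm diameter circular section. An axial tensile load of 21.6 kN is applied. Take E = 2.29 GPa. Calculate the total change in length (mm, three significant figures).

A = 660.5 mm².
δ_mech = NL/(AE) = 21600·1060/(660.5·2290) = 15.14 mm.

15.1 mm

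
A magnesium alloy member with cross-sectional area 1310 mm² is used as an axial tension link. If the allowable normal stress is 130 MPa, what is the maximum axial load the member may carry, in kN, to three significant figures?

170 kN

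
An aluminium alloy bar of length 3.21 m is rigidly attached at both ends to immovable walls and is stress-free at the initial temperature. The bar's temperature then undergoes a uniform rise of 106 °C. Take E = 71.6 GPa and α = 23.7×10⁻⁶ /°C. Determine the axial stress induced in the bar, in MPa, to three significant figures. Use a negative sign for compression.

Free thermal expansion αLΔT = 23.7e-6 · 3210 · 106 = 8.064 mm.
The walls impose strain ε = −(8.064)/3210 = -2.5122e-03; σ = Eε = 71600 · -2.5122e-03 = -179.9 MPa.

-180 MPa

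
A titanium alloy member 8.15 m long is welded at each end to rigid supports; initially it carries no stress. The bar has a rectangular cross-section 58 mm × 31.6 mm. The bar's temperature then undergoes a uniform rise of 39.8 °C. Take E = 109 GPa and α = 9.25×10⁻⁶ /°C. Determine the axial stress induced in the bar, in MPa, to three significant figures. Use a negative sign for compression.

-40.1 MPa

Free thermal expansion αLΔT = 9.25e-6 · 8150 · 39.8 = 3 mm.
The walls impose strain ε = −(3)/8150 = -3.6815e-04; σ = Eε = 109000 · -3.6815e-04 = -40.13 MPa.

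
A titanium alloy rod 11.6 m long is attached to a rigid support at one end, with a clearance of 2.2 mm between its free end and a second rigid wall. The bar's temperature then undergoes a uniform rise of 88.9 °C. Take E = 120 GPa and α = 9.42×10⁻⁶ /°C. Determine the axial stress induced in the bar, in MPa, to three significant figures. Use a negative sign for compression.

-77.7 MPa

Free thermal expansion αLΔT = 9.42e-6 · 11600 · 88.9 = 9.714 mm.
The walls engage after the gap closes; constrained expansion = 9.714 − 2.2 = 7.514 mm.
The walls impose strain ε = −(7.514)/11600 = -6.4778e-04; σ = Eε = 120000 · -6.4778e-04 = -77.73 MPa.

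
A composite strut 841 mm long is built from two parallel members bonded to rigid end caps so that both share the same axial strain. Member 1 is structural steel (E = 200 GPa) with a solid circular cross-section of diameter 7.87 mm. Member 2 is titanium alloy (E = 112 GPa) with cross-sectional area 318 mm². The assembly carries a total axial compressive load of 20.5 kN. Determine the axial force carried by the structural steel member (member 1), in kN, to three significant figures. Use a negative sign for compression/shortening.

A_1 = 48.65 mm².
Equal strain + equilibrium ⇒ each member carries load in proportion to AE: A₁E₁ = 9729000 N, A₂E₂ = 35620000 N, ΣAE = 45350000 N.
F₁ = P·A₁E₁/ΣAE = -20500·9729000/45350000 = -4398 N.

-4.40 kN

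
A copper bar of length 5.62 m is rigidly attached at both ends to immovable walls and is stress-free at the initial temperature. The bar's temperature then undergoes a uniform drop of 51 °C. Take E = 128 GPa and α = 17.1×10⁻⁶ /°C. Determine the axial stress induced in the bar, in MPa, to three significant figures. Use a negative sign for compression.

Free thermal expansion αLΔT = 17.1e-6 · 5620 · -51 = -4.901 mm.
The walls impose strain ε = −(-4.901)/5620 = 8.7210e-04; σ = Eε = 128000 · 8.7210e-04 = 111.6 MPa.

112 MPa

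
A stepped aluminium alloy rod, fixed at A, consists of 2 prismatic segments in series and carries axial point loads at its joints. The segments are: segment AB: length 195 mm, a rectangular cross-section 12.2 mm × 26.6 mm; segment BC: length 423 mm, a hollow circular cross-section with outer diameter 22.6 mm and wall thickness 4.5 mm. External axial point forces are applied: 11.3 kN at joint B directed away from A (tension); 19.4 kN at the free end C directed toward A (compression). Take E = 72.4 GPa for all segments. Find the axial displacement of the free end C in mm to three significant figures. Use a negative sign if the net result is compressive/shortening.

-0.510 mm

Internal axial forces (sectioning from the free end, tension +): N_BC = -19.4 kN, N_AB = -8.1 kN.
A_AB = 324.5 mm².
A_BC = 255.9 mm².
δ_AB = -8100·195/(324.5·72400) = -0.06723 mm
δ_BC = -19400·423/(255.9·72400) = -0.443 mm
δ = Σδ_i = -0.5102 mm.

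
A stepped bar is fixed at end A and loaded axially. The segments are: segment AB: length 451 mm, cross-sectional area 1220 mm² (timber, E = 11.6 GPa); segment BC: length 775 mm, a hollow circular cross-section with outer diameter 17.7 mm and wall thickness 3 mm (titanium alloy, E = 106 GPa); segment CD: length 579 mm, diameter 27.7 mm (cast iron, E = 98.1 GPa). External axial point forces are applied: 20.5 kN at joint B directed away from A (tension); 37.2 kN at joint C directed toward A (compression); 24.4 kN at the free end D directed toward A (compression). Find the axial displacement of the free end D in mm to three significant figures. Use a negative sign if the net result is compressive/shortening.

-4.80 mm

Internal axial forces (sectioning from the free end, tension +): N_CD = -24.4 kN, N_BC = -61.6 kN, N_AB = -41.1 kN.
A_BC = 138.5 mm².
A_CD = 602.6 mm².
δ_AB = -41100·451/(1220·11600) = -1.31 mm
δ_BC = -61600·775/(138.5·106000) = -3.251 mm
δ_CD = -24400·579/(602.6·98100) = -0.239 mm
δ = Σδ_i = -4.8 mm.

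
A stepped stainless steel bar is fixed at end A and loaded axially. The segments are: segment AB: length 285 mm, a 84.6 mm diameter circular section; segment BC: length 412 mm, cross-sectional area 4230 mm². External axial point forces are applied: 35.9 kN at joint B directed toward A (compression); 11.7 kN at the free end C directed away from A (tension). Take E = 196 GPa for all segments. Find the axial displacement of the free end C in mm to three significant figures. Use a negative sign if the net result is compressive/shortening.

-4.46e-04 mm

Internal axial forces (sectioning from the free end, tension +): N_BC = 11.7 kN, N_AB = -24.2 kN.
A_AB = 5621 mm².
δ_AB = -24200·285/(5621·196000) = -0.00626 mm
δ_BC = 11700·412/(4230·196000) = 0.005814 mm
δ = Σδ_i = -0.0004458 mm.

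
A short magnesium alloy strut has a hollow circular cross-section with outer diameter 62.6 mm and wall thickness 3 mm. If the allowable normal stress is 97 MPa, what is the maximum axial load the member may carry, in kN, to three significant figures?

A = 561.7 mm².
P_max = σ_allow · A = 97 · 561.7 = 54490 N = 54.49 kN.

54.5 kN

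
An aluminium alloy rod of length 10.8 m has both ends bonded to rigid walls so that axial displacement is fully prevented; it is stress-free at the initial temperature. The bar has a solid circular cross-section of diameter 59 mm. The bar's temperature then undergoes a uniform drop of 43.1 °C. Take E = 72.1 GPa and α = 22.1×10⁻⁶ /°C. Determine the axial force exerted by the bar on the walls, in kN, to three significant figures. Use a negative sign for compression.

Free thermal expansion αLΔT = 22.1e-6 · 10800 · -43.1 = -10.29 mm.
The walls impose strain ε = −(-10.29)/10800 = 9.5251e-04; σ = Eε = 72100 · 9.5251e-04 = 68.68 MPa.
Wall reaction R = σ·A = 68.68·2734 = 187800 N = 187.8 kN.

188 kN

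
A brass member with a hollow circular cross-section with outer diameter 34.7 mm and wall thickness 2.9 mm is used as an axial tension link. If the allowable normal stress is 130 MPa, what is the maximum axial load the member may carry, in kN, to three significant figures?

A = 289.7 mm².
P_max = σ_allow · A = 130 · 289.7 = 37660 N = 37.66 kN.

37.7 kN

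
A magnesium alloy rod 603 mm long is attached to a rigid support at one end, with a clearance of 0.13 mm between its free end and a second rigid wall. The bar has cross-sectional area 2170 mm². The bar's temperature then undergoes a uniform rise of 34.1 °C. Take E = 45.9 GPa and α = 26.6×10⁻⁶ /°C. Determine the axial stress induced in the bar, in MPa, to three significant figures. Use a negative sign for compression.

Free thermal expansion αLΔT = 26.6e-6 · 603 · 34.1 = 0.547 mm.
The walls engage after the gap closes; constrained expansion = 0.547 − 0.13 = 0.417 mm.
The walls impose strain ε = −(0.417)/603 = -6.9147e-04; σ = Eε = 45900 · -6.9147e-04 = -31.74 MPa.

-31.7 MPa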